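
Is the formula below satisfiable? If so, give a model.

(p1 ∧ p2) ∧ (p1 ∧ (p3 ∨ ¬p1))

p1 = True, p2 = True, p3 = True

  p1 ∧ p2 = True
  p1 ∧ (p3 ∨ ¬p1) = True
    p3 ∨ ¬p1 = True
      ¬p1 = False
Both conjuncts True, so the formula holds.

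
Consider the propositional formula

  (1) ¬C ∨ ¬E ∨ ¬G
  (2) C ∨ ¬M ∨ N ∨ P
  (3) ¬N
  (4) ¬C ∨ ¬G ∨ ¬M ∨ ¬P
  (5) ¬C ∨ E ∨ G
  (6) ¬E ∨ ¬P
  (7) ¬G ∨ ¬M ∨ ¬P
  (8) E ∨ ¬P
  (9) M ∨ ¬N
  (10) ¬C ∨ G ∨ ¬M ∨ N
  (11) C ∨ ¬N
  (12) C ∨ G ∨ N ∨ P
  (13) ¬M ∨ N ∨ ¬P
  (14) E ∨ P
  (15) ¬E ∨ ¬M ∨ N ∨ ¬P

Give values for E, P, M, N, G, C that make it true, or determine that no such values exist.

E: True, P: False, M: False, N: False, G: True, C: False

Unit clause (¬N) forces N = False.
Set E = True.
  then (¬E ∨ ¬P) forces P = False.
Try M = True:
  (C ∨ ¬M ∨ N ∨ P) forces C = True.
  (¬C ∨ ¬E ∨ ¬G) forces G = False.
  clause (¬C ∨ G ∨ ¬M ∨ N) is falsified — backtrack.
So M = False.
Set G = True.
  then (¬C ∨ ¬E ∨ ¬G) forces C = False.
All clauses satisfied.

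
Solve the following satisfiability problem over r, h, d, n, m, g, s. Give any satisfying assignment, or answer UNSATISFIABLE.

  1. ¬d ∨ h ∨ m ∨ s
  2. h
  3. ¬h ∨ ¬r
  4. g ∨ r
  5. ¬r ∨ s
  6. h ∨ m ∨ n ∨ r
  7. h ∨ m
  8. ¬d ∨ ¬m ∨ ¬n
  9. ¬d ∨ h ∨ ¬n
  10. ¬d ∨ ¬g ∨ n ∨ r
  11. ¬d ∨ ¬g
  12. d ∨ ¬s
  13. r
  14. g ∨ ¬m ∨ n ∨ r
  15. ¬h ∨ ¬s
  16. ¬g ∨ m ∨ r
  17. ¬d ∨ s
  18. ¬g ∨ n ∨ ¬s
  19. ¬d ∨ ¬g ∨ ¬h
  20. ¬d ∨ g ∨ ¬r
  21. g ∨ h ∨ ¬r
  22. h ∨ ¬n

Unsatisfiable

Case r = True:
  (h) forces h = True.
  Clause (¬h ∨ ¬r) is falsified — contradiction.
Case r = False:
  Clause (r) is falsified — contradiction.
Both cases fail, so the formula is unsatisfiable.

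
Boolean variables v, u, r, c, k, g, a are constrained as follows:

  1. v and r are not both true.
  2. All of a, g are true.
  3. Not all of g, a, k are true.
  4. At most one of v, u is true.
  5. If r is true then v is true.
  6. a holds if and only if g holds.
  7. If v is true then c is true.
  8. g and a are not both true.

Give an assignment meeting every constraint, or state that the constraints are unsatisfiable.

Unsatisfiable — no assignment works.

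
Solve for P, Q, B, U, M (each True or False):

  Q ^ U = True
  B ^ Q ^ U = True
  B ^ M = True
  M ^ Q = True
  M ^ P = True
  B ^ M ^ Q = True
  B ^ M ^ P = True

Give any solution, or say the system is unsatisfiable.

P = False; Q = False; B = False; U = True; M = True

Q ^ U = F ^ T = True ✓
B ^ Q ^ U = F ^ F ^ T = True ✓
B ^ M = F ^ T = True ✓
M ^ Q = T ^ F = True ✓
M ^ P = T ^ F = True ✓
B ^ M ^ Q = F ^ T ^ F = True ✓
B ^ M ^ P = F ^ T ^ F = True ✓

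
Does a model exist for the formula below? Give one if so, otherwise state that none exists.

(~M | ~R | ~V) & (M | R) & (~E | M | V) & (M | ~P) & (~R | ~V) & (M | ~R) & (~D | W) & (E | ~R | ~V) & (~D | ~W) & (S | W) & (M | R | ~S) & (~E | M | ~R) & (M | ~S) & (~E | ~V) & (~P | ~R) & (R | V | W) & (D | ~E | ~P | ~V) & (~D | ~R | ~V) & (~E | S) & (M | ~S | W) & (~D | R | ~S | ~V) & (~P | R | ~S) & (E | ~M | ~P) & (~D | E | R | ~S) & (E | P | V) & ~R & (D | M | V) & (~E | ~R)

S=T; R=F; E=F; M=T; V=T; W=T; P=F; D=F

Unit clause (~R) forces R = False.
In (M | R) only M is left, so M = True.
Set S = True.
  then (~P | R | ~S) forces P = False.
Set E = False.
  then (~D | E | R | ~S) forces D = False.
  then (E | P | V) forces V = True.
Set W = True.
All clauses satisfied.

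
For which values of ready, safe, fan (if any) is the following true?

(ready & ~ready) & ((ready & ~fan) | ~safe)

Case ready = True: the conjunct ~ready is False.
Case ready = False: the conjunct ready is False.
Both cases fail — unsatisfiable.

Unsatisfiable — no assignment works.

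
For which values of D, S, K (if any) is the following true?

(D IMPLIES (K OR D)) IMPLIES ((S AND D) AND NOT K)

D=T; S=T; K=F

  (D IMPLIES (K OR D)) IMPLIES ((S AND D) AND NOT K) = True
    D IMPLIES (K OR D) = True
      K OR D = True
    (S AND D) AND NOT K = True
      S AND D = True
      NOT K = True
The formula evaluates to True.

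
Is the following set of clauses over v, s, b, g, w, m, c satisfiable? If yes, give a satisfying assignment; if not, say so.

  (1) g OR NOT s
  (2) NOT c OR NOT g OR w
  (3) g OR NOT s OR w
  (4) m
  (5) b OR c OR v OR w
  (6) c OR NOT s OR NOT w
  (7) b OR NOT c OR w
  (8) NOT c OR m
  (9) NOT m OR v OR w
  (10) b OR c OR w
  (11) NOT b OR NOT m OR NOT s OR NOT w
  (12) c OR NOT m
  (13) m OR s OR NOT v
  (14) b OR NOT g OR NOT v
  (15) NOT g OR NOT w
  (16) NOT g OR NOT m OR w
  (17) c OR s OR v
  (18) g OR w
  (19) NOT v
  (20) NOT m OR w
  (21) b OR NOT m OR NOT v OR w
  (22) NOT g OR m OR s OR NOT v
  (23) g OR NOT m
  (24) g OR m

Unsatisfiable

Case v = True:
  Clause (NOT v) is falsified — contradiction.
Case v = False:
  (m) forces m = True.
  (NOT m OR v OR w) forces w = True.
  (c OR NOT m) forces c = True.
  (NOT g OR NOT w) forces g = False.
  Clause (g OR NOT m) is falsified — contradiction.
Both cases fail, so the formula is unsatisfiable.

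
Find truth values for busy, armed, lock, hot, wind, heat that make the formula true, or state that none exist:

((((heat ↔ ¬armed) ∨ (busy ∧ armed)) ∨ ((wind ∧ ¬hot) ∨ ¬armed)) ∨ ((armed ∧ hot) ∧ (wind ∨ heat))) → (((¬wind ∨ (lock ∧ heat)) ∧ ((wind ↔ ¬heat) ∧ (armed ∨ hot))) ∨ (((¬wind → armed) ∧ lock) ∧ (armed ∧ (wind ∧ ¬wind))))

busy = False; armed = True; lock = True; hot = True; wind = False; heat = True

  ((((heat ↔ ¬armed) ∨ (busy ∧ armed)) ∨ ((wind ∧ ¬hot) ∨ ¬armed)) ∨ ((armed ∧ hot) ∧ (wind ∨ heat))) → (((¬wind ∨ (lock ∧ heat)) ∧ ((wind ↔ ¬heat) ∧ (armed ∨ hot))) ∨ (((¬wind → armed) ∧ lock) ∧ (armed ∧ (wind ∧ ¬wind)))) = True
    (((heat ↔ ¬armed) ∨ (busy ∧ armed)) ∨ ((wind ∧ ¬hot) ∨ ¬armed)) ∨ ((armed ∧ hot) ∧ (wind ∨ heat)) = True
      ((heat ↔ ¬armed) ∨ (busy ∧ armed)) ∨ ((wind ∧ ¬hot) ∨ ¬armed) = False
        (heat ↔ ¬armed) ∨ (busy ∧ armed) = False
          heat ↔ ¬armed = False
            ¬armed = False
          busy ∧ armed = False
        (wind ∧ ¬hot) ∨ ¬armed = False
          wind ∧ ¬hot = False
            ¬hot = False
          ¬armed = False
      (armed ∧ hot) ∧ (wind ∨ heat) = True
        armed ∧ hot = True
        wind ∨ heat = True
    ((¬wind ∨ (lock ∧ heat)) ∧ ((wind ↔ ¬heat) ∧ (armed ∨ hot))) ∨ (((¬wind → armed) ∧ lock) ∧ (armed ∧ (wind ∧ ¬wind))) = True
      (¬wind ∨ (lock ∧ heat)) ∧ ((wind ↔ ¬heat) ∧ (armed ∨ hot)) = True
        ¬wind ∨ (lock ∧ heat) = True
          ¬wind = True
          lock ∧ heat = True
        (wind ↔ ¬heat) ∧ (armed ∨ hot) = True
          wind ↔ ¬heat = True
            ¬heat = False
          armed ∨ hot = True
      ((¬wind → armed) ∧ lock) ∧ (armed ∧ (wind ∧ ¬wind)) = False
        (¬wind → armed) ∧ lock = True
          ¬wind → armed = True
            ¬wind = True
        armed ∧ (wind ∧ ¬wind) = False
          wind ∧ ¬wind = False
            ¬wind = True
The formula evaluates to True.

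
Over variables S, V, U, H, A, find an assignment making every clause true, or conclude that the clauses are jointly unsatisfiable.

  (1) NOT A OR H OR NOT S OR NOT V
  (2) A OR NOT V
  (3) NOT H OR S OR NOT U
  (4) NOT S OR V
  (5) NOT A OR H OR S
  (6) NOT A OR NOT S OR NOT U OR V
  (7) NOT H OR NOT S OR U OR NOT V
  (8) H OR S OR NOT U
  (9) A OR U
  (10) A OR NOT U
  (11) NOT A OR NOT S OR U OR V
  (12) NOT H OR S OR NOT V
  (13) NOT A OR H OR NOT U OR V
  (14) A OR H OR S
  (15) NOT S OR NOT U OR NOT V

Try S = True:
  (NOT S OR V) forces V = True.
  (A OR NOT V) forces A = True.
  (NOT A OR H OR NOT S OR NOT V) forces H = True.
  (NOT H OR NOT S OR U OR NOT V) forces U = True.
  clause (NOT S OR NOT U OR NOT V) is falsified — backtrack.
So S = False.
Set V = False.
Set U = False.
  then (A OR U) forces A = True.
  then (NOT A OR H OR S) forces H = True.
All clauses satisfied.

S = False; V = False; U = False; H = True; A = True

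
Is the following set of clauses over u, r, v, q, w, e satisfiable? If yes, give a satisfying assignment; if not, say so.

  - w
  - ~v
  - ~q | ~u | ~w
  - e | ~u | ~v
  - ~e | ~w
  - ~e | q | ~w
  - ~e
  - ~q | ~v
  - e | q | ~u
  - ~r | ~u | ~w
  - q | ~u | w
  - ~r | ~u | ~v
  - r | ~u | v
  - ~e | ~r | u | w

u = False, r = False, v = False, q = True, w = True, e = False

Unit clause (w) forces w = True.
Unit clause (~v) forces v = False.
In (~e | ~w) only ~e is left, so e = False.
Try u = True:
  (~q | ~u | ~w) forces q = False.
  clause (e | q | ~u) is falsified — backtrack.
So u = False.
Set r = False.
Set q = True.
All clauses satisfied.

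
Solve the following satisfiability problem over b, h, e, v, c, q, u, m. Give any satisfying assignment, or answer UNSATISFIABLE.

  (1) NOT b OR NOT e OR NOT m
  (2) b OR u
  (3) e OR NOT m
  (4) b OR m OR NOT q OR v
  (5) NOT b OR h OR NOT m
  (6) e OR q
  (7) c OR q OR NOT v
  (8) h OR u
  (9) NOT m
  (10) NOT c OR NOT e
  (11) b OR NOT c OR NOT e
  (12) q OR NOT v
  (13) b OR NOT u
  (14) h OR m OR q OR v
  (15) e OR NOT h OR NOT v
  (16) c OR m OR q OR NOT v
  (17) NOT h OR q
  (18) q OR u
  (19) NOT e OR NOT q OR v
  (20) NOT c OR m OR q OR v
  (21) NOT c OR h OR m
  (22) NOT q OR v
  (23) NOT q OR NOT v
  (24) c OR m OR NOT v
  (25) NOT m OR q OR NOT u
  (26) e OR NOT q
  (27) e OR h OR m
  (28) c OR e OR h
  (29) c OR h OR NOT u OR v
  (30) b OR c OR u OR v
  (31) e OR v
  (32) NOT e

Case e = True:
  Clause (NOT e) is falsified — contradiction.
Case e = False:
  (e OR NOT m) forces m = False.
  (e OR q) forces q = True.
  Clause (e OR NOT q) is falsified — contradiction.
Both cases fail, so the formula is unsatisfiable.

The formula is unsatisfiable.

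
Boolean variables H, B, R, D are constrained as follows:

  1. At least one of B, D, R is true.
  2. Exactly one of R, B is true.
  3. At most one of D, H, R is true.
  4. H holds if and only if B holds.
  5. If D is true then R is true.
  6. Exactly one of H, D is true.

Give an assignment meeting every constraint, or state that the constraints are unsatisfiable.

H: True; B: True; R: False; D: False

  (1) {B, D, R}: 1 true — at least one ✓
  (2) {R, B}: 1 true — exactly one ✓
  (3) {D, H, R}: 1 true — at most one ✓
  (4) H=T, B=T — same ✓
  (5) D=F ⇒ R: vacuous ✓
  (6) {H, D}: 1 true — exactly one ✓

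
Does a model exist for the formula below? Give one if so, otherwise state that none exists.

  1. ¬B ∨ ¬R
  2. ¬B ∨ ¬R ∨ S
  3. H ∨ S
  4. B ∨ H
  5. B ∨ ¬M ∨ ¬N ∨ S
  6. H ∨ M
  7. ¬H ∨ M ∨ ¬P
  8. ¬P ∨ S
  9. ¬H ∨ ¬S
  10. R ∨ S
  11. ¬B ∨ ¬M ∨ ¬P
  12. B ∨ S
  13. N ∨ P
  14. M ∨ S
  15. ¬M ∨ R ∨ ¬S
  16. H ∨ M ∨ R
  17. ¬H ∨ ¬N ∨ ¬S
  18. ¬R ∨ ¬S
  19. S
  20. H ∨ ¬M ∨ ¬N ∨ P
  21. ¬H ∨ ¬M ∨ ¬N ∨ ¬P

Case S = True:
  (¬H ∨ ¬S) forces H = False.
  (B ∨ H) forces B = True.
  (¬B ∨ ¬R) forces R = False.
  (H ∨ M) forces M = True.
  Clause (¬M ∨ R ∨ ¬S) is falsified — contradiction.
Case S = False:
  Clause (S) is falsified — contradiction.
Both cases fail, so the formula is unsatisfiable.

UNSATISFIABLE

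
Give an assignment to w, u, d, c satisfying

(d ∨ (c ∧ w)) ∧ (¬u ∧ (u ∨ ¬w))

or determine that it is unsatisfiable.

w = False, u = False, d = True, c = False

  d ∨ (c ∧ w) = True
    c ∧ w = False
  ¬u ∧ (u ∨ ¬w) = True
    ¬u = True
    u ∨ ¬w = True
      ¬w = True
Both conjuncts True, so the formula holds.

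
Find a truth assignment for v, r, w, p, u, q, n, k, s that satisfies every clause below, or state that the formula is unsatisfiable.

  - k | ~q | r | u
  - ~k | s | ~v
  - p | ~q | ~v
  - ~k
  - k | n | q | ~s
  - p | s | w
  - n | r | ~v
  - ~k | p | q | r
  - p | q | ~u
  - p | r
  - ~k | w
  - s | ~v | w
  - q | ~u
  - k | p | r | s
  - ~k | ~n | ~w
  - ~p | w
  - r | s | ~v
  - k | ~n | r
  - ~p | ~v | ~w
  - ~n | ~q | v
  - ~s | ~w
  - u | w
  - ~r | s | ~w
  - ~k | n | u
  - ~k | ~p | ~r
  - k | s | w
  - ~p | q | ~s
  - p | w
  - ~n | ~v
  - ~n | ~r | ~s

Unit clause (~k) forces k = False.
Set v = False.
Set r = False.
  then (p | r) forces p = True.
  then (~p | w) forces w = True.
  then (k | ~n | r) forces n = False.
  then (~s | ~w) forces s = False.
Set u = True.
  then (q | ~u) forces q = True.
All clauses satisfied.

v=F; r=F; w=T; p=T; u=T; q=T; n=F; k=F; s=F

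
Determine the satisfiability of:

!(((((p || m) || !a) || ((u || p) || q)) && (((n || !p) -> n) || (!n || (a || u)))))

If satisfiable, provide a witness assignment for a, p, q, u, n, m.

a=T, p=F, q=F, u=F, n=F, m=F

  !(((((p || m) || !a) || ((u || p) || q)) && (((n || !p) -> n) || (!n || (a || u))))) = True
    (((p || m) || !a) || ((u || p) || q)) && (((n || !p) -> n) || (!n || (a || u))) = False
      ((p || m) || !a) || ((u || p) || q) = False
        (p || m) || !a = False
          p || m = False
          !a = False
        (u || p) || q = False
          u || p = False
      ((n || !p) -> n) || (!n || (a || u)) = True
        (n || !p) -> n = False
          n || !p = True
            !p = True
        !n || (a || u) = True
          !n = True
          a || u = True
The formula evaluates to True.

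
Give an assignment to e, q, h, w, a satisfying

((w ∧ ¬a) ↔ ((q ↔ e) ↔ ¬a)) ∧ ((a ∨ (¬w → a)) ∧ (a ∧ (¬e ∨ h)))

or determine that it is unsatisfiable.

e: True; q: True; h: True; w: False; a: True

  (w ∧ ¬a) ↔ ((q ↔ e) ↔ ¬a) = True
    w ∧ ¬a = False
      ¬a = False
    (q ↔ e) ↔ ¬a = False
      q ↔ e = True
      ¬a = False
  (a ∨ (¬w → a)) ∧ (a ∧ (¬e ∨ h)) = True
    a ∨ (¬w → a) = True
      ¬w → a = True
        ¬w = True
    a ∧ (¬e ∨ h) = True
      ¬e ∨ h = True
        ¬e = False
Both conjuncts True, so the formula holds.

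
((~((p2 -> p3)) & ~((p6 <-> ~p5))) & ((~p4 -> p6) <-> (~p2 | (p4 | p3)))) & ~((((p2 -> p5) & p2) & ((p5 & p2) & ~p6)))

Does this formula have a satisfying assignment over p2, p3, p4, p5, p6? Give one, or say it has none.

p2 = True, p3 = False, p4 = False, p5 = False, p6 = False

  (~((p2 -> p3)) & ~((p6 <-> ~p5))) & ((~p4 -> p6) <-> (~p2 | (p4 | p3))) = True
    ~((p2 -> p3)) & ~((p6 <-> ~p5)) = True
      ~((p2 -> p3)) = True
        p2 -> p3 = False
      ~((p6 <-> ~p5)) = True
        p6 <-> ~p5 = False
          ~p5 = True
    (~p4 -> p6) <-> (~p2 | (p4 | p3)) = True
      ~p4 -> p6 = False
        ~p4 = True
      ~p2 | (p4 | p3) = False
        ~p2 = False
        p4 | p3 = False
  ~((((p2 -> p5) & p2) & ((p5 & p2) & ~p6))) = True
    ((p2 -> p5) & p2) & ((p5 & p2) & ~p6) = False
      (p2 -> p5) & p2 = False
        p2 -> p5 = False
      (p5 & p2) & ~p6 = False
        p5 & p2 = False
        ~p6 = True
Both conjuncts True, so the formula holds.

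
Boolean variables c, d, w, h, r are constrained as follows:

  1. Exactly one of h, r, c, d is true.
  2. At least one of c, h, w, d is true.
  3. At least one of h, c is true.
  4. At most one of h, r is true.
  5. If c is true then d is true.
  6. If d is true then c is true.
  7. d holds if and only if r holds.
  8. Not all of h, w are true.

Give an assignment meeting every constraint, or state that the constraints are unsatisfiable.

c = False, d = False, w = False, h = True, r = False

  (1) {h, r, c, d}: 1 true — exactly one ✓
  (2) {c, h, w, d}: 1 true — at least one ✓
  (3) {h, c}: 1 true — at least one ✓
  (4) {h, r}: 1 true — at most one ✓
  (5) c=F ⇒ d: vacuous ✓
  (6) d=F ⇒ c: vacuous ✓
  (7) d=F, r=F — same ✓
  (8) {h, w}: 1/2 true — not all ✓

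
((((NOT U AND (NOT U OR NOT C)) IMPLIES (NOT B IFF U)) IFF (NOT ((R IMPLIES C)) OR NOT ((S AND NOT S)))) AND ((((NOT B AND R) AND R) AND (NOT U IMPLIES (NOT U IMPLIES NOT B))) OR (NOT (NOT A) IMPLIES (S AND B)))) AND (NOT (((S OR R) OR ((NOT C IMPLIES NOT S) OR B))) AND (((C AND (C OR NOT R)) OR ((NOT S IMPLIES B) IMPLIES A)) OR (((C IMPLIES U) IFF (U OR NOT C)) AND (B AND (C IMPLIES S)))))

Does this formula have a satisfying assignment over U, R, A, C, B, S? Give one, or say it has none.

The formula is unsatisfiable.

The conjunct NOT (((S OR R) OR ((NOT C IMPLIES NOT S) OR B))) is unsatisfiable on its own:
  S = True: this becomes NOT ((True OR (C OR B))) = False.
  S = False: this becomes NOT ((R OR True)) = False.
So the whole conjunction is unsatisfiable.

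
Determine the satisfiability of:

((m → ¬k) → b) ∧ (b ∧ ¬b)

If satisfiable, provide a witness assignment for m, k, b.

Case b = True: the conjunct ¬b is False.
Case b = False: the conjunct b is False.
Both cases fail — unsatisfiable.

Unsatisfiable — no assignment works.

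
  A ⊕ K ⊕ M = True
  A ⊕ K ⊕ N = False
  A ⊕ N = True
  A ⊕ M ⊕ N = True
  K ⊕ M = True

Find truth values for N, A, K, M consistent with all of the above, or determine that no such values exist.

N = True, A = False, K = True, M = False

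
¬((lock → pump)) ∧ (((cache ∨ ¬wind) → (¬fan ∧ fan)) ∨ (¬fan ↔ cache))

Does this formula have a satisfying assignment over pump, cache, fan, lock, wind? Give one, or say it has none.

pump = False; cache = False; fan = True; lock = True; wind = True

  ¬((lock → pump)) = True
    lock → pump = False
  ((cache ∨ ¬wind) → (¬fan ∧ fan)) ∨ (¬fan ↔ cache) = True
    (cache ∨ ¬wind) → (¬fan ∧ fan) = True
      cache ∨ ¬wind = False
        ¬wind = False
      ¬fan ∧ fan = False
        ¬fan = False
    ¬fan ↔ cache = True
      ¬fan = False
Both conjuncts True, so the formula holds.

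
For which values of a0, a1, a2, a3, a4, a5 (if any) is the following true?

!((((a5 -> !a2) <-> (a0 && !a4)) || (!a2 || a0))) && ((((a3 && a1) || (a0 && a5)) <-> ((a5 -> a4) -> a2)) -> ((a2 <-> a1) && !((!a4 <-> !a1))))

a0: False, a1: True, a2: True, a3: False, a4: True, a5: False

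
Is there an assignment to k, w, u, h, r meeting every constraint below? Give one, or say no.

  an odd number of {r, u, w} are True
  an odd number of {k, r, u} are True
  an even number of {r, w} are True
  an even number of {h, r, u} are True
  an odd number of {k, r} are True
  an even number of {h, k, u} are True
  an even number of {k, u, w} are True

No satisfying assignment exists.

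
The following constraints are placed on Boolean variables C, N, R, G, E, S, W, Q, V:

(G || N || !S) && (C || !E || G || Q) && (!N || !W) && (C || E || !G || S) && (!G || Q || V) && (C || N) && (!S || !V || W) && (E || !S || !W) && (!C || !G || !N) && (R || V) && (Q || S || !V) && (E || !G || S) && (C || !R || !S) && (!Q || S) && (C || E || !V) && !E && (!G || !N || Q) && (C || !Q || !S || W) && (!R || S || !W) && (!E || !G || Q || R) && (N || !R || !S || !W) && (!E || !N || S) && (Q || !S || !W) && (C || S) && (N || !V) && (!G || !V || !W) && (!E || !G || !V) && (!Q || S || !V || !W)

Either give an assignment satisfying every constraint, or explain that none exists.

Unit clause (!E) forces E = False.
Set C = True.
Set N = True.
  then (!N || !W) forces W = False.
  then (!C || !G || !N) forces G = False.
Try R = False:
  (R || V) forces V = True.
  (!S || !V || W) forces S = False.
  (Q || S || !V) forces Q = True.
  clause (!Q || S) is falsified — backtrack.
So R = True.
Set S = True.
  then (!S || !V || W) forces V = False.
Set Q = False.
All clauses satisfied.

C = True, N = True, R = True, G = False, E = False, S = True, W = False, Q = False, V = False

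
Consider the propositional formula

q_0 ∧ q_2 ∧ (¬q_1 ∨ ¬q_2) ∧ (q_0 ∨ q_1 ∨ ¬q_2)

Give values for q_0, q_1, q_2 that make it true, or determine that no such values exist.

Unit clause (q_0) forces q_0 = True.
Unit clause (q_2) forces q_2 = True.
In (¬q_1 ∨ ¬q_2) only ¬q_1 is left, so q_1 = False.
All clauses satisfied.

q_0: True; q_1: False; q_2: True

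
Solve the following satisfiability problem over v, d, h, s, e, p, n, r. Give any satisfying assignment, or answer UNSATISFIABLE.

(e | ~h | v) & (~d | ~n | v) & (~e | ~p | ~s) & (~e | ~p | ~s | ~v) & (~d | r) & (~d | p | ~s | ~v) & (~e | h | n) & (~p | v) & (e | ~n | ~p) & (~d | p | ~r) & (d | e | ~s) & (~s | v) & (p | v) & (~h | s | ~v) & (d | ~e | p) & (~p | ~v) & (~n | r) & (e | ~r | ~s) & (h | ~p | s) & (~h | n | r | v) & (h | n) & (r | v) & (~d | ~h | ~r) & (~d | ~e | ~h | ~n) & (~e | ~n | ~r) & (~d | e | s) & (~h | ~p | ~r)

v: True, d: False, h: False, s: False, e: False, p: False, n: True, r: True

Try v = False:
  (~p | v) forces p = False.
  clause (p | v) is falsified — backtrack.
So v = True.
  then (~p | ~v) forces p = False.
Set d = False.
  then (d | ~e | p) forces e = False.
  then (d | e | ~s) forces s = False.
  then (~h | s | ~v) forces h = False.
  then (h | n) forces n = True.
  then (~n | r) forces r = True.
All clauses satisfied.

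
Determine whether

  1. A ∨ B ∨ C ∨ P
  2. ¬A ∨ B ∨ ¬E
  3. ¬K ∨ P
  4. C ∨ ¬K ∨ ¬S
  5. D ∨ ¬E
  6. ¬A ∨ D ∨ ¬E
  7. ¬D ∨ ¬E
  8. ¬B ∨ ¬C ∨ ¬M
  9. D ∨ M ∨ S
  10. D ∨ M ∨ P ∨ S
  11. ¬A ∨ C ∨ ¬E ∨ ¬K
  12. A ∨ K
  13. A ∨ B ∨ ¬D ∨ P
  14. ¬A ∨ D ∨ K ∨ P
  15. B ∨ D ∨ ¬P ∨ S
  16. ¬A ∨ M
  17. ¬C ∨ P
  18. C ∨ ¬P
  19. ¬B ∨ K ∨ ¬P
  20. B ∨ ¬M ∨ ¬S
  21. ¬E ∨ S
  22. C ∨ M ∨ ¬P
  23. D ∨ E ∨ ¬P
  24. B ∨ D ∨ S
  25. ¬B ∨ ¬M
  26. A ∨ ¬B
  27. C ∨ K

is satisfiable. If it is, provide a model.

Set K = False.
  then (A ∨ K) forces A = True.
  then (¬A ∨ M) forces M = True.
  then (¬B ∨ ¬M) forces B = False.
  then (C ∨ K) forces C = True.
  then (¬A ∨ B ∨ ¬E) forces E = False.
  then (¬C ∨ P) forces P = True.
  then (B ∨ ¬M ∨ ¬S) forces S = False.
  then (D ∨ E ∨ ¬P) forces D = True.
All clauses satisfied.

K=F; M=T; A=T; S=F; C=T; D=T; E=F; P=T; B=F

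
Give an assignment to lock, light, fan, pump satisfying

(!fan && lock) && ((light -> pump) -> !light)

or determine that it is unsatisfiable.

lock = True, light = True, fan = False, pump = False

  !fan && lock = True
    !fan = True
  (light -> pump) -> !light = True
    light -> pump = False
    !light = False
Both conjuncts True, so the formula holds.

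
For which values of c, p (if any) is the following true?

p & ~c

c=F, p=T

  ~c = True
Both conjuncts True, so the formula holds.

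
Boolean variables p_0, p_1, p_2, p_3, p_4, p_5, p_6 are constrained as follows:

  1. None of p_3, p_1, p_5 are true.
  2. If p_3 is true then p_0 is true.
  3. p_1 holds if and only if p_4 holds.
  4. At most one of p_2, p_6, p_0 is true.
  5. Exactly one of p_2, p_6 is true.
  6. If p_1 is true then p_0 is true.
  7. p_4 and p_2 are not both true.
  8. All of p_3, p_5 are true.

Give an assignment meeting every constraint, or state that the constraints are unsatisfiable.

Case p_3 = True:
  Constraint (1) is violated (p_3=T) — contradiction.
Case p_3 = False:
  Constraint (8) is violated (p_3=F) — contradiction.
Both cases fail — unsatisfiable.

Unsatisfiable — no assignment works.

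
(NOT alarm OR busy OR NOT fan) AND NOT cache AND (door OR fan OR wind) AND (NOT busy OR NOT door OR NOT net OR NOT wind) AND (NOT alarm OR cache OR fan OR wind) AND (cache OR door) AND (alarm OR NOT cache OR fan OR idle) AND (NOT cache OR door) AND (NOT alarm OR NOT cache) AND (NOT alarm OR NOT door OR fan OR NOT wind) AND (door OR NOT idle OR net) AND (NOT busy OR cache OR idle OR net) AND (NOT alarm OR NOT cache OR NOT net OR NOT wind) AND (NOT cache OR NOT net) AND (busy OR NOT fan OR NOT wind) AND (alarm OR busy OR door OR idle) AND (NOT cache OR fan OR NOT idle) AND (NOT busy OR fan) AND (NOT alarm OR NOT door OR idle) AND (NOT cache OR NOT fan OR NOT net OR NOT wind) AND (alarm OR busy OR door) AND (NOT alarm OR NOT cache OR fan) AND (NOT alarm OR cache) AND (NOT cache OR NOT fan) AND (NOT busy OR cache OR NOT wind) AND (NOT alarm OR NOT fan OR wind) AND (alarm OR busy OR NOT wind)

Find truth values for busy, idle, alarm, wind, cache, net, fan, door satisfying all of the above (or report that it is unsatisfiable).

busy=F, idle=F, alarm=F, wind=F, cache=F, net=T, fan=F, door=T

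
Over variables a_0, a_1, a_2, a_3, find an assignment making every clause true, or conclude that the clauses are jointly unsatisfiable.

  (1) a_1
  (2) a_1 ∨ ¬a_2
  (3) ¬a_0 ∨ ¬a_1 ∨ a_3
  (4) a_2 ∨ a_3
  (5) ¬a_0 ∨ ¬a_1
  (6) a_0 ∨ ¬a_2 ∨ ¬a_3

Unit clause (a_1) forces a_1 = True.
In (¬a_0 ∨ ¬a_1) only ¬a_0 is left, so a_0 = False.
Set a_2 = True.
  then (a_0 ∨ ¬a_2 ∨ ¬a_3) forces a_3 = False.
All clauses satisfied.

a_0: False; a_1: True; a_2: True; a_3: False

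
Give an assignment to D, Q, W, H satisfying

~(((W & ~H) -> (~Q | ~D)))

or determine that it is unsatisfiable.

D=T; Q=T; W=T; H=F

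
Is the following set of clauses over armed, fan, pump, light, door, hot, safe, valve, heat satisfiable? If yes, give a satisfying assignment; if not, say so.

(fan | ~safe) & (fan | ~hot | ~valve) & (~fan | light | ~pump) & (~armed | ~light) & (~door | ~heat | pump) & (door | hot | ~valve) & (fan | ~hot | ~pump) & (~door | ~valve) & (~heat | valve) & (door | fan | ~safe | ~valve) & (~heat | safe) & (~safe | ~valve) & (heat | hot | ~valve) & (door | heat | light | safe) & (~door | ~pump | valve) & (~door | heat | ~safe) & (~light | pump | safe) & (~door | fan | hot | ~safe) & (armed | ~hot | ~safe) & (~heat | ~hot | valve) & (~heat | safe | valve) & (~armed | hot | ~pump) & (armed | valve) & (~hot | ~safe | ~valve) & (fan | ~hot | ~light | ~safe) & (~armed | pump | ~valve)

Set armed = True.
  then (~armed | ~light) forces light = False.
Set fan = True.
  then (~fan | light | ~pump) forces pump = False.
  then (~armed | pump | ~valve) forces valve = False.
  then (~heat | valve) forces heat = False.
Set door = False.
  then (door | heat | light | safe) forces safe = True.
Set hot = False.
All clauses satisfied.

armed=T, fan=T, pump=F, light=F, door=F, hot=F, safe=T, valve=F, heat=F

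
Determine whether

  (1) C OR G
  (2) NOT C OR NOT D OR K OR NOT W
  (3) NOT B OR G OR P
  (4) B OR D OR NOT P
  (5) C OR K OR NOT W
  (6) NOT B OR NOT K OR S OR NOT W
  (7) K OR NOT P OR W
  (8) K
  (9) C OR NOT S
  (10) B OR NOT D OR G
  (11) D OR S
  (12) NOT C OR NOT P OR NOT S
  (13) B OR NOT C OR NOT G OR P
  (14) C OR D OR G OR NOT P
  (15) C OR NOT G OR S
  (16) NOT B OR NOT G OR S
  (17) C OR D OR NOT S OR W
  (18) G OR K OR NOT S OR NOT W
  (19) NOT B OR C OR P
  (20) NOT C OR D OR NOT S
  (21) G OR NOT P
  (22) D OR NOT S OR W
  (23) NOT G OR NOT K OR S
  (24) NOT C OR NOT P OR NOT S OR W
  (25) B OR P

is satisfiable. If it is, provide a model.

Unit clause (K) forces K = True.
Try C = False:
  (C OR G) forces G = True.
  (C OR NOT S) forces S = False.
  clause (C OR NOT G OR S) is falsified — backtrack.
So C = True.
Set B = True.
Set W = True.
  then (NOT B OR NOT K OR S OR NOT W) forces S = True.
  then (NOT C OR NOT P OR NOT S) forces P = False.
  then (NOT C OR D OR NOT S) forces D = True.
  then (NOT B OR G OR P) forces G = True.
All clauses satisfied.

C=T; B=T; W=T; D=T; K=T; S=T; G=T; P=F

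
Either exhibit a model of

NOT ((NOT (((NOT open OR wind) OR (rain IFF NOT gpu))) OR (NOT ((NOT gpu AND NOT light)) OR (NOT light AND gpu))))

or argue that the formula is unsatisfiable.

open = True, rain = True, wind = True, gpu = False, light = False

  NOT ((NOT (((NOT open OR wind) OR (rain IFF NOT gpu))) OR (NOT ((NOT gpu AND NOT light)) OR (NOT light AND gpu)))) = True
    NOT (((NOT open OR wind) OR (rain IFF NOT gpu))) OR (NOT ((NOT gpu AND NOT light)) OR (NOT light AND gpu)) = False
      NOT (((NOT open OR wind) OR (rain IFF NOT gpu))) = False
        (NOT open OR wind) OR (rain IFF NOT gpu) = True
          NOT open OR wind = True
            NOT open = False
          rain IFF NOT gpu = True
            NOT gpu = True
      NOT ((NOT gpu AND NOT light)) OR (NOT light AND gpu) = False
        NOT ((NOT gpu AND NOT light)) = False
          NOT gpu AND NOT light = True
            NOT gpu = True
            NOT light = True
        NOT light AND gpu = False
          NOT light = True
The formula evaluates to True.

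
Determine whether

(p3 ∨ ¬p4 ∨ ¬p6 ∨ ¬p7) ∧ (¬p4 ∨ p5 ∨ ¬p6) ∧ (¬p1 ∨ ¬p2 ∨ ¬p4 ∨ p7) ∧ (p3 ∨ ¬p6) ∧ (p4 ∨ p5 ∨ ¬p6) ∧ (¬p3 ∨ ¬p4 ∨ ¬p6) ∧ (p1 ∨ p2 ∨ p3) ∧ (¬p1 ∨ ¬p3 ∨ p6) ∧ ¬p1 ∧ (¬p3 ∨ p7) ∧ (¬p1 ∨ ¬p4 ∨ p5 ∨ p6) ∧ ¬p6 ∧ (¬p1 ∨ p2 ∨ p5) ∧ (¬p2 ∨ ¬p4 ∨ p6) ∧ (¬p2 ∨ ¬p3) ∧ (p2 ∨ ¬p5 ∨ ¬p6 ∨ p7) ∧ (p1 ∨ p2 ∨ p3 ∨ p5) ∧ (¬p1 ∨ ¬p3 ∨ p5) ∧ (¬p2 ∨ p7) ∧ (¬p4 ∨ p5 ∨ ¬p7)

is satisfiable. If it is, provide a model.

p1: False, p2: False, p3: True, p4: False, p5: True, p6: False, p7: True

Unit clause (¬p1) forces p1 = False.
Unit clause (¬p6) forces p6 = False.
Set p2 = False.
  then (p1 ∨ p2 ∨ p3) forces p3 = True.
  then (¬p3 ∨ p7) forces p7 = True.
Set p4 = False.
Set p5 = True.
All clauses satisfied.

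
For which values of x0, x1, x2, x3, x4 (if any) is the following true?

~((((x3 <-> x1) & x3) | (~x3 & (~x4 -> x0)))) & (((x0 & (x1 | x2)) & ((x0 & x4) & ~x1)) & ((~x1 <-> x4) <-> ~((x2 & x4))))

Case x4 = True: the formula simplifies to ~((((x3 <-> x1) & x3) | ~x3)) & (((x0 & (x1 | x2)) & (x0 & ~x1)) & (~x1 <-> ~x2)).
  x1 = True: the conjunct ~x1 is False.
  x1 = False: simplifies to ~(((~x3 & x3) | ~x3)) & (((x0 & x2) & x0) & ~x2).
    x2 = True: the conjunct ~x2 is False.
    x2 = False: the conjunct x2 is False.
Case x4 = False: the conjunct x4 is False.
Both cases fail — unsatisfiable.

UNSATISFIABLE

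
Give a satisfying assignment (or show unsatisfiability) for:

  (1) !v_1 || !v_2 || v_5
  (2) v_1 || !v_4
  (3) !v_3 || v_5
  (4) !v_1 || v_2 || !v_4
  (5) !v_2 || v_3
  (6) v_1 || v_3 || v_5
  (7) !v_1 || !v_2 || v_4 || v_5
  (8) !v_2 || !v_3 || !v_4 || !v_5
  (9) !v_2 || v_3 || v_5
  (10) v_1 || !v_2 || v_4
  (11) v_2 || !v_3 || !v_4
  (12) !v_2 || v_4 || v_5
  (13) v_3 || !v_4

v_1: False; v_2: False; v_3: True; v_4: False; v_5: True

Set v_1 = False.
  then (v_1 || !v_4) forces v_4 = False.
  then (v_1 || !v_2 || v_4) forces v_2 = False.
Set v_3 = True.
  then (!v_3 || v_5) forces v_5 = True.
All clauses satisfied.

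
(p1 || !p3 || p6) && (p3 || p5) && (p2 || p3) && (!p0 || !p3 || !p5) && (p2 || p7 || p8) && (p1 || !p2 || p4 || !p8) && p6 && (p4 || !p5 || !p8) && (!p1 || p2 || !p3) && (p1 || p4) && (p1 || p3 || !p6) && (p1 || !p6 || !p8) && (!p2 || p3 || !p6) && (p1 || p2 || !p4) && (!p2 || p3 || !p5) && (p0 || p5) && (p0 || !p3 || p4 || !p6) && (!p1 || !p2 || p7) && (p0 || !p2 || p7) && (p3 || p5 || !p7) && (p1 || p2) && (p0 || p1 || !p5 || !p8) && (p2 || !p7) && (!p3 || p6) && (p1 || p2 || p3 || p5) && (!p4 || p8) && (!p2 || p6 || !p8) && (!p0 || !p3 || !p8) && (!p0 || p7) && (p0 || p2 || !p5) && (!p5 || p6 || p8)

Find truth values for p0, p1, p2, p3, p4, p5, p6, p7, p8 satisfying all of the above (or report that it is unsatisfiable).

Unit clause (p6) forces p6 = True.
Set p0 = True.
  then (!p0 || p7) forces p7 = True.
  then (p2 || !p7) forces p2 = True.
  then (!p2 || p3 || !p6) forces p3 = True.
  then (!p0 || !p3 || !p8) forces p8 = False.
  then (!p0 || !p3 || !p5) forces p5 = False.
  then (!p4 || p8) forces p4 = False.
  then (p1 || p4) forces p1 = True.
All clauses satisfied.

p0 = True; p1 = True; p2 = True; p3 = True; p4 = False; p5 = False; p6 = True; p7 = True; p8 = False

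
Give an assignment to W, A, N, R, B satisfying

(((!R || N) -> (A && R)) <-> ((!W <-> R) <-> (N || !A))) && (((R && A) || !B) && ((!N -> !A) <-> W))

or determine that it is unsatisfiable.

W=T; A=F; N=T; R=T; B=F

  ((!R || N) -> (A && R)) <-> ((!W <-> R) <-> (N || !A)) = True
    (!R || N) -> (A && R) = False
      !R || N = True
        !R = False
      A && R = False
    (!W <-> R) <-> (N || !A) = False
      !W <-> R = False
        !W = False
      N || !A = True
        !A = True
  ((R && A) || !B) && ((!N -> !A) <-> W) = True
    (R && A) || !B = True
      R && A = False
      !B = True
    (!N -> !A) <-> W = True
      !N -> !A = True
        !N = False
        !A = True
Both conjuncts True, so the formula holds.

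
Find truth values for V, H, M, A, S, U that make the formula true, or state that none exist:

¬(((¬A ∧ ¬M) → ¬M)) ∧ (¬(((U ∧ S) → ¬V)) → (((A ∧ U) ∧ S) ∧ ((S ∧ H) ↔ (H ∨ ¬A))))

Unsatisfiable — no assignment works.

The conjunct ¬(((¬A ∧ ¬M) → ¬M)) is unsatisfiable on its own:
  M=F, A=F: evaluates to False.
  M=F, A=T: evaluates to False.
  M=T, A=F: evaluates to False.
  M=T, A=T: evaluates to False.
So the whole conjunction is unsatisfiable.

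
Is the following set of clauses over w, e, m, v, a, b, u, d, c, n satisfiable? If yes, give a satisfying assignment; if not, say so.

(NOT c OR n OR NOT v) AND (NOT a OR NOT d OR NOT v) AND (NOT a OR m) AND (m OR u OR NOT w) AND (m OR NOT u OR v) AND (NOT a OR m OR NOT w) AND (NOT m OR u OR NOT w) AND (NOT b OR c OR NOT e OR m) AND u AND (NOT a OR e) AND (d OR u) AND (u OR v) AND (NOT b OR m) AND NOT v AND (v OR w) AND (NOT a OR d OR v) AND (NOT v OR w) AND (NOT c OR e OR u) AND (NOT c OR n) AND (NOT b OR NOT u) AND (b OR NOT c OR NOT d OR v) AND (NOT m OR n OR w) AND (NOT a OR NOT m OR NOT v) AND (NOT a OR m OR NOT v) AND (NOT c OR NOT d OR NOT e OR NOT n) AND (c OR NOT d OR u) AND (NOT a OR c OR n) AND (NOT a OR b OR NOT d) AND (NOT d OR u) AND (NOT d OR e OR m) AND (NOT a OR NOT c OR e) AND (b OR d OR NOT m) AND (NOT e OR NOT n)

w=T, e=F, m=T, v=F, a=F, b=F, u=T, d=T, c=F, n=T

Unit clause (u) forces u = True.
Unit clause (NOT v) forces v = False.
In (v OR w) only w is left, so w = True.
In (NOT b OR NOT u) only NOT b is left, so b = False.
In (m OR NOT u OR v) only m is left, so m = True.
In (b OR d OR NOT m) only d is left, so d = True.
In (b OR NOT c OR NOT d OR v) only NOT c is left, so c = False.
In (NOT a OR b OR NOT d) only NOT a is left, so a = False.
Set e = False.
Set n = True.
All clauses satisfied.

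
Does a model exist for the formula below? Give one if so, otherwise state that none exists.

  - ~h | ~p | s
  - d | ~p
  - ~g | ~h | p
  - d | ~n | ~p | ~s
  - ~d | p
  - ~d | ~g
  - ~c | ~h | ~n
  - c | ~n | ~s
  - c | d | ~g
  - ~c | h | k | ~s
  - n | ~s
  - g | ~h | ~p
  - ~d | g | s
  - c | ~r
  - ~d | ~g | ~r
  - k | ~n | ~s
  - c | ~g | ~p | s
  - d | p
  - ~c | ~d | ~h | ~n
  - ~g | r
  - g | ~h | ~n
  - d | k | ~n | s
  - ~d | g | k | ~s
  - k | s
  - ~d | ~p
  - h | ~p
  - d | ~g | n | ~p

The formula is unsatisfiable.

Case p = True:
  (d | ~p) forces d = True.
  Clause (~d | ~p) is falsified — contradiction.
Case p = False:
  (~d | p) forces d = False.
  Clause (d | p) is falsified — contradiction.
Both cases fail, so the formula is unsatisfiable.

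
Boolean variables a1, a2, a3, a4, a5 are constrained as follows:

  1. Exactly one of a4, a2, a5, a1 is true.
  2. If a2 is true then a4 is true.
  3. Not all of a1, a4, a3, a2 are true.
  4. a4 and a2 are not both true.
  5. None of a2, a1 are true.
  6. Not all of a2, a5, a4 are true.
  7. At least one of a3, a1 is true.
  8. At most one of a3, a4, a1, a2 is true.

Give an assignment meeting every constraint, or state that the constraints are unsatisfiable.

a1: False; a2: False; a3: True; a4: False; a5: True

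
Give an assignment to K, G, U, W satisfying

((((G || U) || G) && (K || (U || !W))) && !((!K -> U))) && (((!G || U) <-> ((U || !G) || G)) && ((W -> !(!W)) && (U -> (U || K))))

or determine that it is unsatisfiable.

No satisfying assignment exists.

Case U = True: the conjunct !((!K -> U)) becomes !((!K -> True)) = False.
Case U = False: the formula simplifies to (((G || G) && (K || !W)) && !K) && ((!G <-> (!G || G)) && (W -> !(!W))).
  G = True: the conjunct !G <-> (!G || G) becomes !True <-> (False || True) = False.
  G = False: the conjunct G || G becomes False || False = False.
Both cases fail — unsatisfiable.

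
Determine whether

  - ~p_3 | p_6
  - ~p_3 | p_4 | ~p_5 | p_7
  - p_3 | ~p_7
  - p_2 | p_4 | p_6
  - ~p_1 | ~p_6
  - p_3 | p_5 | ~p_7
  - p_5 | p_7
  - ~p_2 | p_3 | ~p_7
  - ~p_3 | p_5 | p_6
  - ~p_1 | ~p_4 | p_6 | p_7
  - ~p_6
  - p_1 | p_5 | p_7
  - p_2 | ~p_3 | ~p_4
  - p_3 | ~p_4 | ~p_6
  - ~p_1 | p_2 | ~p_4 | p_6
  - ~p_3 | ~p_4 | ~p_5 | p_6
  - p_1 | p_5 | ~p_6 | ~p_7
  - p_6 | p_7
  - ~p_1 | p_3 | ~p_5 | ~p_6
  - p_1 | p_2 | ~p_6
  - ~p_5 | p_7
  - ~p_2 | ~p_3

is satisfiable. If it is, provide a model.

Case p_6 = True:
  Clause (~p_6) is falsified — contradiction.
Case p_6 = False:
  (~p_3 | p_6) forces p_3 = False.
  (p_3 | ~p_7) forces p_7 = False.
  Clause (p_6 | p_7) is falsified — contradiction.
Both cases fail, so the formula is unsatisfiable.

No satisfying assignment exists.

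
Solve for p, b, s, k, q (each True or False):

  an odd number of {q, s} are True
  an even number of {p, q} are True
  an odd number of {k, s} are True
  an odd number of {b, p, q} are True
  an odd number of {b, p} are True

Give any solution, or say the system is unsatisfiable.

p: False, b: True, s: True, k: False, q: False

{q, s}: 1 true → odd ✓
{p, q}: 0 true → even ✓
{k, s}: 1 true → odd ✓
{b, p, q}: 1 true → odd ✓
{b, p}: 1 true → odd ✓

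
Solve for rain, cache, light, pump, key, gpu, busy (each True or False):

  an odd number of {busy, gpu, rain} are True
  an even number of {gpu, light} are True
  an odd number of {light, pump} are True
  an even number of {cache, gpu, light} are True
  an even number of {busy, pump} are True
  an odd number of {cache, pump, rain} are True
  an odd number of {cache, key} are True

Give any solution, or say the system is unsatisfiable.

rain: False, cache: False, light: False, pump: True, key: True, gpu: False, busy: True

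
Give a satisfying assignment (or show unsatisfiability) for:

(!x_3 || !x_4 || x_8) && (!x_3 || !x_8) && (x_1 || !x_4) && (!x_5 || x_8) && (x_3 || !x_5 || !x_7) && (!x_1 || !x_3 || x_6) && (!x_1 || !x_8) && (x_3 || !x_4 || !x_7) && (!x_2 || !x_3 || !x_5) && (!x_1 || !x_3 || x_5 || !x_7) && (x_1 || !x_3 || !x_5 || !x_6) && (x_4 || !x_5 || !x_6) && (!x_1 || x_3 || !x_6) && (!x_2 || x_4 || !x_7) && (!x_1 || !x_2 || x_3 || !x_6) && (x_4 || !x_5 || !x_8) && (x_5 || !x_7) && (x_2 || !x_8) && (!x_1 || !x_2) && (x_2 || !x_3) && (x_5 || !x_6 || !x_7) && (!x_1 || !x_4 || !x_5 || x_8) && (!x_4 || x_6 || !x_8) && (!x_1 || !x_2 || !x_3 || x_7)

Set x_1 = False.
  then (x_1 || !x_4) forces x_4 = False.
Set x_2 = True.
  then (!x_2 || x_4 || !x_7) forces x_7 = False.
Set x_3 = True.
  then (!x_3 || !x_8) forces x_8 = False.
  then (!x_5 || x_8) forces x_5 = False.
Set x_6 = False.
All clauses satisfied.

x_1: False, x_2: True, x_3: True, x_4: False, x_5: False, x_6: False, x_7: False, x_8: False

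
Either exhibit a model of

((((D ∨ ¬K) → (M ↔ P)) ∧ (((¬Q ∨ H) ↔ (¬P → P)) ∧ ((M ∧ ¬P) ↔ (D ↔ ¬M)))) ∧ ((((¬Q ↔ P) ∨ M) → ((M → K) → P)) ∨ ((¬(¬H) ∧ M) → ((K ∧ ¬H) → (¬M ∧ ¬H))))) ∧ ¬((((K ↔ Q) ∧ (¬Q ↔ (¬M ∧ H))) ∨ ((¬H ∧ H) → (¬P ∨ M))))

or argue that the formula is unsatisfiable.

The conjunct ¬((((K ↔ Q) ∧ (¬Q ↔ (¬M ∧ H))) ∨ ((¬H ∧ H) → (¬P ∨ M)))) is unsatisfiable on its own:
  H = True: this becomes ¬((((K ↔ Q) ∧ (¬Q ↔ ¬M)) ∨ True)) = False.
  H = False: this becomes ¬((((K ↔ Q) ∧ Q) ∨ True)) = False.
So the whole conjunction is unsatisfiable.

UNSATISFIABLE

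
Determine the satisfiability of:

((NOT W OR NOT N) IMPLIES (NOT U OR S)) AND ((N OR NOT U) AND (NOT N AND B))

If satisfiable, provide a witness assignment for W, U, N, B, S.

W = False, U = False, N = False, B = True, S = True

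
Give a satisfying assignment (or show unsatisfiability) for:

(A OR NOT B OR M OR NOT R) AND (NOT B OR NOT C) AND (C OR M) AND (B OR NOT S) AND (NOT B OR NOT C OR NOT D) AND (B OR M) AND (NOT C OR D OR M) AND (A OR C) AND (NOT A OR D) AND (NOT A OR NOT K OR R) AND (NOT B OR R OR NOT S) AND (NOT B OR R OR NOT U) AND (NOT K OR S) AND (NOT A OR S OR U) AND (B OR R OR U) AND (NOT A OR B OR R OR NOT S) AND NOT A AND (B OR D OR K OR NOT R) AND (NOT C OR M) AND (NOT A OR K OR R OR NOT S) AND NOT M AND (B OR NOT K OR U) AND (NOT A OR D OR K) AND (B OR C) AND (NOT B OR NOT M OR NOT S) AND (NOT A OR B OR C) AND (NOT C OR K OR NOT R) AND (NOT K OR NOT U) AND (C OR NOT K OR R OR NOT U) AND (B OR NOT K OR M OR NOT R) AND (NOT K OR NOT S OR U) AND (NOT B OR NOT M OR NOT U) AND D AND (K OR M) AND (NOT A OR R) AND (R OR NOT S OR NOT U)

Unsatisfiable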